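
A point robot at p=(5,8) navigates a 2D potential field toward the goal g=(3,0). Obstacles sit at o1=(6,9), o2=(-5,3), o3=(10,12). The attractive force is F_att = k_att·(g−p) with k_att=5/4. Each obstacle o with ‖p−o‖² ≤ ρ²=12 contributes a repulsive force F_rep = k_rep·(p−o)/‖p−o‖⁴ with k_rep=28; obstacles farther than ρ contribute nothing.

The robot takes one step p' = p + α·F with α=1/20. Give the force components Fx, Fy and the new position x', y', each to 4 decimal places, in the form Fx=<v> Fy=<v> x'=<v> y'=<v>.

Fx=-9.5000 Fy=-17.0000 x'=4.5250 y'=7.1500

F_att = 5/4·(g−p) = 5/4·(-2,-8) = (-2.5000,-10.0000)
o1: d²=2 ≤ ρ²=12; F_rep = 28·(-1,-1)/2² = (-7.0000,-7.0000)
o2: d²=125 > ρ²=12 → inactive
o3: d²=41 > ρ²=12 → inactive
F = F_att + ΣF_rep = (-9.5000,-17.0000)
p' = p + 1/20·F = (4.5250,7.1500)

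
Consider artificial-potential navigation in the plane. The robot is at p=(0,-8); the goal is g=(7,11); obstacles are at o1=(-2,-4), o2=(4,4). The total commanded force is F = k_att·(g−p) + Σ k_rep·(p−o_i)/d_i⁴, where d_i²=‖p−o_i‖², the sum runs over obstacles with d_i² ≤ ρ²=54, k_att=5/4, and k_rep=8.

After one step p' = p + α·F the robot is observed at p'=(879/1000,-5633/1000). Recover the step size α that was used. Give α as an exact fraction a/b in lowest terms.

F_att = 5/4·(g−p) = 5/4·(7,19) = (8.7500,23.7500)
o1: d²=20 ≤ ρ²=54; F_rep = 8·(2,-4)/20² = (0.0400,-0.0800)
o2: d²=160 > ρ²=54 → inactive
F = F_att + ΣF_rep = (8.7900,23.6700)
Δp = p'−p = (0.8790,2.3670); α = Δx/Fx = (879/1000) / (879/100) = 1/10
check: Δy/Fy = (2367/1000) / (2367/100) = 1/10 ✓

α = 1/10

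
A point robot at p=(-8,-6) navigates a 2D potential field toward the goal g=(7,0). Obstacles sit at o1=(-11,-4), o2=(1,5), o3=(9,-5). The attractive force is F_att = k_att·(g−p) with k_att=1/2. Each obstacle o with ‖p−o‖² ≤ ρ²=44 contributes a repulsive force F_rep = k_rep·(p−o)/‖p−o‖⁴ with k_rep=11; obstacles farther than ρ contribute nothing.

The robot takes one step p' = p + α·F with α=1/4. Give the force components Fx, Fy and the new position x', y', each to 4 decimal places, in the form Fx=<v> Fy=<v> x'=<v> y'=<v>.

F_att = 1/2·(g−p) = 1/2·(15,6) = (7.5000,3.0000)
o1: d²=13 ≤ ρ²=44; F_rep = 11·(3,-2)/13² = (0.1953,-0.1302)
o2: d²=202 > ρ²=44 → inactive
o3: d²=290 > ρ²=44 → inactive
F = F_att + ΣF_rep = (7.6953,2.8698)
p' = p + 1/4·F = (-6.0762,-5.2825)

Fx=7.6953 Fy=2.8698 x'=-6.0762 y'=-5.2825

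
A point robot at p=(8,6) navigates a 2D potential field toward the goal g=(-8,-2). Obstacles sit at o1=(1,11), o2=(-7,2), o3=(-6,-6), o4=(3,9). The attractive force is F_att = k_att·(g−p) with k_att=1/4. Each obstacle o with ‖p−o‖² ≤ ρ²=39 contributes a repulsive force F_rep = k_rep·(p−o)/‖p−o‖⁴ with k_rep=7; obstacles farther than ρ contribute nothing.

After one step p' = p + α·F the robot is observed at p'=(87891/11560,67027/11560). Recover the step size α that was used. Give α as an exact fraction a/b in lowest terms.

F_att = 1/4·(g−p) = 1/4·(-16,-8) = (-4.0000,-2.0000)
o1: d²=74 > ρ²=39 → inactive
o2: d²=241 > ρ²=39 → inactive
o3: d²=340 > ρ²=39 → inactive
o4: d²=34 ≤ ρ²=39; F_rep = 7·(5,-3)/34² = (0.0303,-0.0182)
F = F_att + ΣF_rep = (-3.9697,-2.0182)
Δp = p'−p = (-0.3970,-0.2018); α = Δx/Fx = (-4589/11560) / (-4589/1156) = 1/10
check: Δy/Fy = (-2333/11560) / (-2333/1156) = 1/10 ✓

α = 1/10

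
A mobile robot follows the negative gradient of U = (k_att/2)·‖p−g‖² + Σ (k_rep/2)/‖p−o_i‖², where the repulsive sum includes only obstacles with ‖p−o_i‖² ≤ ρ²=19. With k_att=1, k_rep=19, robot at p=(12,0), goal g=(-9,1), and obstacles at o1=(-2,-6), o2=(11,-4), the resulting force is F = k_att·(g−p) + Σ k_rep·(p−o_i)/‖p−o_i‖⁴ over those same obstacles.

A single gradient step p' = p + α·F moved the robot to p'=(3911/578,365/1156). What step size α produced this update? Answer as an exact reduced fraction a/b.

α = 1/4

F_att = 1·(g−p) = 1·(-21,1) = (-21.0000,1.0000)
o1: d²=232 > ρ²=19 → inactive
o2: d²=17 ≤ ρ²=19; F_rep = 19·(1,4)/17² = (0.0657,0.2630)
F = F_att + ΣF_rep = (-20.9343,1.2630)
Δp = p'−p = (-5.2336,0.3157); α = Δx/Fx = (-3025/578) / (-6050/289) = 1/4
check: Δy/Fy = (365/1156) / (365/289) = 1/4 ✓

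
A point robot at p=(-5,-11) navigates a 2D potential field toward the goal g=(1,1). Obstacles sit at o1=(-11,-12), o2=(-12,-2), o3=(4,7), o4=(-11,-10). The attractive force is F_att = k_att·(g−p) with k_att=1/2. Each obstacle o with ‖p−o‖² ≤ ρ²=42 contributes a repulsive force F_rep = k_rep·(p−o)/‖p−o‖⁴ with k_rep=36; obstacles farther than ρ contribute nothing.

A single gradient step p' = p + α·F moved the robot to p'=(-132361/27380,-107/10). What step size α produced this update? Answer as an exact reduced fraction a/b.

F_att = 1/2·(g−p) = 1/2·(6,12) = (3.0000,6.0000)
o1: d²=37 ≤ ρ²=42; F_rep = 36·(6,1)/37² = (0.1578,0.0263)
o2: d²=130 > ρ²=42 → inactive
o3: d²=405 > ρ²=42 → inactive
o4: d²=37 ≤ ρ²=42; F_rep = 36·(6,-1)/37² = (0.1578,-0.0263)
F = F_att + ΣF_rep = (3.3156,6.0000)
Δp = p'−p = (0.1658,0.3000); α = Δx/Fx = (4539/27380) / (4539/1369) = 1/20
check: Δy/Fy = (3/10) / (6) = 1/20 ✓

α = 1/20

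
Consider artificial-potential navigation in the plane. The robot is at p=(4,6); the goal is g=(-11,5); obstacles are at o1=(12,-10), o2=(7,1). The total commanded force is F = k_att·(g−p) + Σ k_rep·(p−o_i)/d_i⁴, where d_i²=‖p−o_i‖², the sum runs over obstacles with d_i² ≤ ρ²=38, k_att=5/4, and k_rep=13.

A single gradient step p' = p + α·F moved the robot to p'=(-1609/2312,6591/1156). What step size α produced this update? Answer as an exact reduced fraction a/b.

F_att = 5/4·(g−p) = 5/4·(-15,-1) = (-18.7500,-1.2500)
o1: d²=320 > ρ²=38 → inactive
o2: d²=34 ≤ ρ²=38; F_rep = 13·(-3,5)/34² = (-0.0337,0.0562)
F = F_att + ΣF_rep = (-18.7837,-1.1938)
Δp = p'−p = (-4.6959,-0.2984); α = Δx/Fx = (-10857/2312) / (-10857/578) = 1/4
check: Δy/Fy = (-345/1156) / (-345/289) = 1/4 ✓

α = 1/4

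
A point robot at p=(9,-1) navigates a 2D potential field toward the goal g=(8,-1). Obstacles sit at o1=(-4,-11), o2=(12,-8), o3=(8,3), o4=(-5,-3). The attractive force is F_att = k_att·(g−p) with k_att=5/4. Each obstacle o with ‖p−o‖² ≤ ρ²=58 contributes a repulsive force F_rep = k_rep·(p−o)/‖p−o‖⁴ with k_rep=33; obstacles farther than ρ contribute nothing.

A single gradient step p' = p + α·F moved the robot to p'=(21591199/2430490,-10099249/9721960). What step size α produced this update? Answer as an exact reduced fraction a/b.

α = 1/10

F_att = 5/4·(g−p) = 5/4·(-1,0) = (-1.2500,0.0000)
o1: d²=269 > ρ²=58 → inactive
o2: d²=58 ≤ ρ²=58; F_rep = 33·(-3,7)/58² = (-0.0294,0.0687)
o3: d²=17 ≤ ρ²=58; F_rep = 33·(1,-4)/17² = (0.1142,-0.4567)
o4: d²=200 > ρ²=58 → inactive
F = F_att + ΣF_rep = (-1.1652,-0.3881)
Δp = p'−p = (-0.1165,-0.0388); α = Δx/Fx = (-283211/2430490) / (-283211/243049) = 1/10
check: Δy/Fy = (-377289/9721960) / (-377289/972196) = 1/10 ✓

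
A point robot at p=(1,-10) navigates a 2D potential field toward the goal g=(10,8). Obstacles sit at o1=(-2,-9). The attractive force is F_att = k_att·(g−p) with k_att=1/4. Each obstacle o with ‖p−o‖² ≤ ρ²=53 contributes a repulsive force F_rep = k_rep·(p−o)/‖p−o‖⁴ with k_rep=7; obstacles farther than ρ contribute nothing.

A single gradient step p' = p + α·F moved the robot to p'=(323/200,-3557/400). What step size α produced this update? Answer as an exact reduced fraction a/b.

F_att = 1/4·(g−p) = 1/4·(9,18) = (2.2500,4.5000)
o1: d²=10 ≤ ρ²=53; F_rep = 7·(3,-1)/10² = (0.2100,-0.0700)
F = F_att + ΣF_rep = (2.4600,4.4300)
Δp = p'−p = (0.6150,1.1075); α = Δx/Fx = (123/200) / (123/50) = 1/4
check: Δy/Fy = (443/400) / (443/100) = 1/4 ✓

α = 1/4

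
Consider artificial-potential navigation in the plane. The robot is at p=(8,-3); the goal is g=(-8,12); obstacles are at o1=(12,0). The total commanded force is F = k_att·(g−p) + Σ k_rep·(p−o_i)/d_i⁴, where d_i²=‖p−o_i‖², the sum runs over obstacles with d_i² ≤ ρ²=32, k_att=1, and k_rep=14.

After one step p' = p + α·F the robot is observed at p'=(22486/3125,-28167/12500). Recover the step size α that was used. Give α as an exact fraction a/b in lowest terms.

F_att = 1·(g−p) = 1·(-16,15) = (-16.0000,15.0000)
o1: d²=25 ≤ ρ²=32; F_rep = 14·(-4,-3)/25² = (-0.0896,-0.0672)
F = F_att + ΣF_rep = (-16.0896,14.9328)
Δp = p'−p = (-0.8045,0.7466); α = Δx/Fx = (-2514/3125) / (-10056/625) = 1/20
check: Δy/Fy = (9333/12500) / (9333/625) = 1/20 ✓

α = 1/20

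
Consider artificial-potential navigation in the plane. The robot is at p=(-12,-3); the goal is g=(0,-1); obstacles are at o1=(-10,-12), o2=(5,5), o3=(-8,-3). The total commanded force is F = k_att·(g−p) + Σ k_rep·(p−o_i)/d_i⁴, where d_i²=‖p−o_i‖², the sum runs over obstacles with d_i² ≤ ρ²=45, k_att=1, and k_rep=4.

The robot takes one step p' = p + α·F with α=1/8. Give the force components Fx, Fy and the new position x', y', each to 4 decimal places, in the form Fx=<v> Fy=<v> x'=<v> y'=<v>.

Fx=11.9375 Fy=2.0000 x'=-10.5078 y'=-2.7500

F_att = 1·(g−p) = 1·(12,2) = (12.0000,2.0000)
o1: d²=85 > ρ²=45 → inactive
o2: d²=353 > ρ²=45 → inactive
o3: d²=16 ≤ ρ²=45; F_rep = 4·(-4,0)/16² = (-0.0625,0.0000)
F = F_att + ΣF_rep = (11.9375,2.0000)
p' = p + 1/8·F = (-10.5078,-2.7500)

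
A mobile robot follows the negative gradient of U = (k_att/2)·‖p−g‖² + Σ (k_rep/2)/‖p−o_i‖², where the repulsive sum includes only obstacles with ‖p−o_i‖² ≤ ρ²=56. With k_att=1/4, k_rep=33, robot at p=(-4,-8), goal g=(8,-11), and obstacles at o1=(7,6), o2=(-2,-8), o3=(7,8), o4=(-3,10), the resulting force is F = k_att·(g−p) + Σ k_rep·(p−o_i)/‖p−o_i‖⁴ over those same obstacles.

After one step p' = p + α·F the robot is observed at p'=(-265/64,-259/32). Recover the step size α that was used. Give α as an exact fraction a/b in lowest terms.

α = 1/8

F_att = 1/4·(g−p) = 1/4·(12,-3) = (3.0000,-0.7500)
o1: d²=317 > ρ²=56 → inactive
o2: d²=4 ≤ ρ²=56; F_rep = 33·(-2,0)/4² = (-4.1250,0.0000)
o3: d²=377 > ρ²=56 → inactive
o4: d²=325 > ρ²=56 → inactive
F = F_att + ΣF_rep = (-1.1250,-0.7500)
Δp = p'−p = (-0.1406,-0.0938); α = Δx/Fx = (-9/64) / (-9/8) = 1/8
check: Δy/Fy = (-3/32) / (-3/4) = 1/8 ✓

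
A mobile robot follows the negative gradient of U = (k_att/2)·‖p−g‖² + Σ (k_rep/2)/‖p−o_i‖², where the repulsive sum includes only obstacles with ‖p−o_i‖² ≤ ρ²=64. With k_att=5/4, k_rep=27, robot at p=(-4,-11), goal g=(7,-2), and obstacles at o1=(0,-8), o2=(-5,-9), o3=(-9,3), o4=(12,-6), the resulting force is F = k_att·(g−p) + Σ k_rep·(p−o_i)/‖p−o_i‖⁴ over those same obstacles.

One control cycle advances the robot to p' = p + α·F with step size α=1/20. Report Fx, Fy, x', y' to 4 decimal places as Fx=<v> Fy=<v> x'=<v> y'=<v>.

F_att = 5/4·(g−p) = 5/4·(11,9) = (13.7500,11.2500)
o1: d²=25 ≤ ρ²=64; F_rep = 27·(-4,-3)/25² = (-0.1728,-0.1296)
o2: d²=5 ≤ ρ²=64; F_rep = 27·(1,-2)/5² = (1.0800,-2.1600)
o3: d²=221 > ρ²=64 → inactive
o4: d²=281 > ρ²=64 → inactive
F = F_att + ΣF_rep = (14.6572,8.9604)
p' = p + 1/20·F = (-3.2671,-10.5520)

Fx=14.6572 Fy=8.9604 x'=-3.2671 y'=-10.5520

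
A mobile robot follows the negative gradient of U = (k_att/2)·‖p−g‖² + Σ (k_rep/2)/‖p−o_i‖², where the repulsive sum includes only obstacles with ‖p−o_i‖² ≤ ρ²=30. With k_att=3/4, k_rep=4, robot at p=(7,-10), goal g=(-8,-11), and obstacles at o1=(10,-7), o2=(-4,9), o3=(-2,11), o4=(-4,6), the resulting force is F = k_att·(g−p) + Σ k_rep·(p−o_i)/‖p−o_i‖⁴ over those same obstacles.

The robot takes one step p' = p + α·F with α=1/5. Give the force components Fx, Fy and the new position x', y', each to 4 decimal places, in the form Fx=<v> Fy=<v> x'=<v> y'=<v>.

F_att = 3/4·(g−p) = 3/4·(-15,-1) = (-11.2500,-0.7500)
o1: d²=18 ≤ ρ²=30; F_rep = 4·(-3,-3)/18² = (-0.0370,-0.0370)
o2: d²=482 > ρ²=30 → inactive
o3: d²=522 > ρ²=30 → inactive
o4: d²=377 > ρ²=30 → inactive
F = F_att + ΣF_rep = (-11.2870,-0.7870)
p' = p + 1/5·F = (4.7426,-10.1574)

Fx=-11.2870 Fy=-0.7870 x'=4.7426 y'=-10.1574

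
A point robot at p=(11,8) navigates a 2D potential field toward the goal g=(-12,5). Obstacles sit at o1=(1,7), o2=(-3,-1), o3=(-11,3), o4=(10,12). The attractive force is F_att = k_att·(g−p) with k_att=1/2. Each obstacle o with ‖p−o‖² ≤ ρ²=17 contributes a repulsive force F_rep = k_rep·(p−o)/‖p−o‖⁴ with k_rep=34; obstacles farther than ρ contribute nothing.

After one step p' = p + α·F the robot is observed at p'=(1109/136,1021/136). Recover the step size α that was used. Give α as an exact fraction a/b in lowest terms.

F_att = 1/2·(g−p) = 1/2·(-23,-3) = (-11.5000,-1.5000)
o1: d²=101 > ρ²=17 → inactive
o2: d²=277 > ρ²=17 → inactive
o3: d²=509 > ρ²=17 → inactive
o4: d²=17 ≤ ρ²=17; F_rep = 34·(1,-4)/17² = (0.1176,-0.4706)
F = F_att + ΣF_rep = (-11.3824,-1.9706)
Δp = p'−p = (-2.8456,-0.4926); α = Δx/Fx = (-387/136) / (-387/34) = 1/4
check: Δy/Fy = (-67/136) / (-67/34) = 1/4 ✓

α = 1/4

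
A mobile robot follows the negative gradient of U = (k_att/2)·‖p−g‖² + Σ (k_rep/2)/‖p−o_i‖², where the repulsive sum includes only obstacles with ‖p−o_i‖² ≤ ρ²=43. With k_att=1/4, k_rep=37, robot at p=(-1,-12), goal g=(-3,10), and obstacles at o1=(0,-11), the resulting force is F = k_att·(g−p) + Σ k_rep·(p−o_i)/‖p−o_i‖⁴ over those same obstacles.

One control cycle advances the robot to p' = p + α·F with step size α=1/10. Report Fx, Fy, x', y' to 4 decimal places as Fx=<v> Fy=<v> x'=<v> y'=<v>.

F_att = 1/4·(g−p) = 1/4·(-2,22) = (-0.5000,5.5000)
o1: d²=2 ≤ ρ²=43; F_rep = 37·(-1,-1)/2² = (-9.2500,-9.2500)
F = F_att + ΣF_rep = (-9.7500,-3.7500)
p' = p + 1/10·F = (-1.9750,-12.3750)

Fx=-9.7500 Fy=-3.7500 x'=-1.9750 y'=-12.3750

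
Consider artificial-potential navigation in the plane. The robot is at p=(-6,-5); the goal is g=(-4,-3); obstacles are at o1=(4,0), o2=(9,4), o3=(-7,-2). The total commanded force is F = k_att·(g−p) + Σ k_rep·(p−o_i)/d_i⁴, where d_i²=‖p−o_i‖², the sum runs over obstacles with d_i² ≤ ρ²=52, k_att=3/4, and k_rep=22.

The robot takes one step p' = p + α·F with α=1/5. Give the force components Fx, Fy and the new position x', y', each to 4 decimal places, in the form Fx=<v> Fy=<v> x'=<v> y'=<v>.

Fx=1.7200 Fy=0.8400 x'=-5.6560 y'=-4.8320

F_att = 3/4·(g−p) = 3/4·(2,2) = (1.5000,1.5000)
o1: d²=125 > ρ²=52 → inactive
o2: d²=306 > ρ²=52 → inactive
o3: d²=10 ≤ ρ²=52; F_rep = 22·(1,-3)/10² = (0.2200,-0.6600)
F = F_att + ΣF_rep = (1.7200,0.8400)
p' = p + 1/5·F = (-5.6560,-4.8320)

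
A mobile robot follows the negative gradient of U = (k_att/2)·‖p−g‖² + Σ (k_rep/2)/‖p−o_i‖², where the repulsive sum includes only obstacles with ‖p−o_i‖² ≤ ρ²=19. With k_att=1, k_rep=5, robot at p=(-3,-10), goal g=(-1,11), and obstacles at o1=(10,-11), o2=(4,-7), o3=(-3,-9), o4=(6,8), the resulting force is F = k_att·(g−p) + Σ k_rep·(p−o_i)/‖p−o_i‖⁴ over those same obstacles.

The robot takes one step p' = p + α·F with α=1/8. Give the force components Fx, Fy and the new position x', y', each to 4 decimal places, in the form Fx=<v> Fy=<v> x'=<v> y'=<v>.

F_att = 1·(g−p) = 1·(2,21) = (2.0000,21.0000)
o1: d²=170 > ρ²=19 → inactive
o2: d²=58 > ρ²=19 → inactive
o3: d²=1 ≤ ρ²=19; F_rep = 5·(0,-1)/1² = (0.0000,-5.0000)
o4: d²=405 > ρ²=19 → inactive
F = F_att + ΣF_rep = (2.0000,16.0000)
p' = p + 1/8·F = (-2.7500,-8.0000)

Fx=2.0000 Fy=16.0000 x'=-2.7500 y'=-8.0000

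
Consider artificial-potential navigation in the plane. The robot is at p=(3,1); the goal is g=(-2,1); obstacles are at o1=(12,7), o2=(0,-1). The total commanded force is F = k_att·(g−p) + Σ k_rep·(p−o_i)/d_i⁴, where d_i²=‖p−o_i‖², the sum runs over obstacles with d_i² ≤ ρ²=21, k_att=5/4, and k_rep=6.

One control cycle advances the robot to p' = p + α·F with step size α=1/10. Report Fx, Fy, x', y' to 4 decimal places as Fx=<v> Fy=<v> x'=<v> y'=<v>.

F_att = 5/4·(g−p) = 5/4·(-5,0) = (-6.2500,0.0000)
o1: d²=117 > ρ²=21 → inactive
o2: d²=13 ≤ ρ²=21; F_rep = 6·(3,2)/13² = (0.1065,0.0710)
F = F_att + ΣF_rep = (-6.1435,0.0710)
p' = p + 1/10·F = (2.3857,1.0071)

Fx=-6.1435 Fy=0.0710 x'=2.3857 y'=1.0071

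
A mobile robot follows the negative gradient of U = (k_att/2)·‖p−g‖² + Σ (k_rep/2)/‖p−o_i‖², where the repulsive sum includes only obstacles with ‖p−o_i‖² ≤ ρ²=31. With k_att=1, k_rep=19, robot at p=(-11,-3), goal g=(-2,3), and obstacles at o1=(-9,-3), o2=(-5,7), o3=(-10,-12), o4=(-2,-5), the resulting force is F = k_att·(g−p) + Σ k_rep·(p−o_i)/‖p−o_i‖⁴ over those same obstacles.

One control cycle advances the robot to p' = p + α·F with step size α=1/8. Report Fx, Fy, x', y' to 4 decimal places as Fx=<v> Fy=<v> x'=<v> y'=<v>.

F_att = 1·(g−p) = 1·(9,6) = (9.0000,6.0000)
o1: d²=4 ≤ ρ²=31; F_rep = 19·(-2,0)/4² = (-2.3750,0.0000)
o2: d²=136 > ρ²=31 → inactive
o3: d²=82 > ρ²=31 → inactive
o4: d²=85 > ρ²=31 → inactive
F = F_att + ΣF_rep = (6.6250,6.0000)
p' = p + 1/8·F = (-10.1719,-2.2500)

Fx=6.6250 Fy=6.0000 x'=-10.1719 y'=-2.2500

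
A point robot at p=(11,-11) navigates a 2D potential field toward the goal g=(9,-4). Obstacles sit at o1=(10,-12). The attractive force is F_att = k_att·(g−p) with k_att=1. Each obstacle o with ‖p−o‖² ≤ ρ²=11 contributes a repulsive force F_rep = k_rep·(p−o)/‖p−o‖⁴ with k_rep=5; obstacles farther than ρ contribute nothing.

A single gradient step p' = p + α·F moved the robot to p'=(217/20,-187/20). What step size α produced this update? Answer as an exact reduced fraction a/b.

α = 1/5

F_att = 1·(g−p) = 1·(-2,7) = (-2.0000,7.0000)
o1: d²=2 ≤ ρ²=11; F_rep = 5·(1,1)/2² = (1.2500,1.2500)
F = F_att + ΣF_rep = (-0.7500,8.2500)
Δp = p'−p = (-0.1500,1.6500); α = Δx/Fx = (-3/20) / (-3/4) = 1/5
check: Δy/Fy = (33/20) / (33/4) = 1/5 ✓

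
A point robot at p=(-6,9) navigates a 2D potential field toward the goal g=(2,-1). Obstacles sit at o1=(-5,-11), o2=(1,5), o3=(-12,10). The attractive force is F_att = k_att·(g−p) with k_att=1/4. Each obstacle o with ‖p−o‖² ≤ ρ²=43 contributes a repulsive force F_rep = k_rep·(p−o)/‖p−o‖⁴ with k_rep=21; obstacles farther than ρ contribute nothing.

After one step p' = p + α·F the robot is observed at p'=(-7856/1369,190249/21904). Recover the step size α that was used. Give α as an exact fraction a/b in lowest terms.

α = 1/8

F_att = 1/4·(g−p) = 1/4·(8,-10) = (2.0000,-2.5000)
o1: d²=401 > ρ²=43 → inactive
o2: d²=65 > ρ²=43 → inactive
o3: d²=37 ≤ ρ²=43; F_rep = 21·(6,-1)/37² = (0.0920,-0.0153)
F = F_att + ΣF_rep = (2.0920,-2.5153)
Δp = p'−p = (0.2615,-0.3144); α = Δx/Fx = (358/1369) / (2864/1369) = 1/8
check: Δy/Fy = (-6887/21904) / (-6887/2738) = 1/8 ✓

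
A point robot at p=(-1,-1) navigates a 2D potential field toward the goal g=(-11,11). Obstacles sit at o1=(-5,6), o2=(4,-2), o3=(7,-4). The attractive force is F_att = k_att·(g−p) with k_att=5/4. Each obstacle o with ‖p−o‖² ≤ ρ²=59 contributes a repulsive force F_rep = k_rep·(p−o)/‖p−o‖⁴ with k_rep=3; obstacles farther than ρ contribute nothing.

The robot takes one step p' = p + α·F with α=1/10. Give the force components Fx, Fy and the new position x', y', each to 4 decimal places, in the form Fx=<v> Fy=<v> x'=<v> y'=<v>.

F_att = 5/4·(g−p) = 5/4·(-10,12) = (-12.5000,15.0000)
o1: d²=65 > ρ²=59 → inactive
o2: d²=26 ≤ ρ²=59; F_rep = 3·(-5,1)/26² = (-0.0222,0.0044)
o3: d²=73 > ρ²=59 → inactive
F = F_att + ΣF_rep = (-12.5222,15.0044)
p' = p + 1/10·F = (-2.2522,0.5004)

Fx=-12.5222 Fy=15.0044 x'=-2.2522 y'=0.5004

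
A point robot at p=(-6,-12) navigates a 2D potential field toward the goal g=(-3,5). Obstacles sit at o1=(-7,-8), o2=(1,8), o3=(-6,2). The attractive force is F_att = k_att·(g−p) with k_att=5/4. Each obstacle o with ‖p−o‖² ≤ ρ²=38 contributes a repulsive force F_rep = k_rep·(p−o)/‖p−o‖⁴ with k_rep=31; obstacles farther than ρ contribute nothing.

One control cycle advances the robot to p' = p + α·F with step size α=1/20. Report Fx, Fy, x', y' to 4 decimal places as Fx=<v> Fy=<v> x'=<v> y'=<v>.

F_att = 5/4·(g−p) = 5/4·(3,17) = (3.7500,21.2500)
o1: d²=17 ≤ ρ²=38; F_rep = 31·(1,-4)/17² = (0.1073,-0.4291)
o2: d²=449 > ρ²=38 → inactive
o3: d²=196 > ρ²=38 → inactive
F = F_att + ΣF_rep = (3.8573,20.8209)
p' = p + 1/20·F = (-5.8071,-10.9590)

Fx=3.8573 Fy=20.8209 x'=-5.8071 y'=-10.9590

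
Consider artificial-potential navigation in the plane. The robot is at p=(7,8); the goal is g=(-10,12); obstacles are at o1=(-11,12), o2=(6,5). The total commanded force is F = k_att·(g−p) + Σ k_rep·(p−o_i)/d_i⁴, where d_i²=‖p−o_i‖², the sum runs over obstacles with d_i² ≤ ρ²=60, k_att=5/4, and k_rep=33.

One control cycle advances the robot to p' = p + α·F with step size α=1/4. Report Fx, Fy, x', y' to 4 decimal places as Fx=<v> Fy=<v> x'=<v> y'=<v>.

F_att = 5/4·(g−p) = 5/4·(-17,4) = (-21.2500,5.0000)
o1: d²=340 > ρ²=60 → inactive
o2: d²=10 ≤ ρ²=60; F_rep = 33·(1,3)/10² = (0.3300,0.9900)
F = F_att + ΣF_rep = (-20.9200,5.9900)
p' = p + 1/4·F = (1.7700,9.4975)

Fx=-20.9200 Fy=5.9900 x'=1.7700 y'=9.4975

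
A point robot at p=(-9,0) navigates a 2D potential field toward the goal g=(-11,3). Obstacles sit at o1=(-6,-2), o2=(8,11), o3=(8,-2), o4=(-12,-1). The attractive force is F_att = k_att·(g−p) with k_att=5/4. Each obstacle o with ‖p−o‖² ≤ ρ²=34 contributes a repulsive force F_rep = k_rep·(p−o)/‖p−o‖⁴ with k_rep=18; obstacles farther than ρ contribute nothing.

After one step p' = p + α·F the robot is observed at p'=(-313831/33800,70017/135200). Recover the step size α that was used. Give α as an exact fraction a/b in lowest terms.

F_att = 5/4·(g−p) = 5/4·(-2,3) = (-2.5000,3.7500)
o1: d²=13 ≤ ρ²=34; F_rep = 18·(-3,2)/13² = (-0.3195,0.2130)
o2: d²=410 > ρ²=34 → inactive
o3: d²=293 > ρ²=34 → inactive
o4: d²=10 ≤ ρ²=34; F_rep = 18·(3,1)/10² = (0.5400,0.1800)
F = F_att + ΣF_rep = (-2.2795,4.1430)
Δp = p'−p = (-0.2849,0.5179); α = Δx/Fx = (-9631/33800) / (-9631/4225) = 1/8
check: Δy/Fy = (70017/135200) / (70017/16900) = 1/8 ✓

α = 1/8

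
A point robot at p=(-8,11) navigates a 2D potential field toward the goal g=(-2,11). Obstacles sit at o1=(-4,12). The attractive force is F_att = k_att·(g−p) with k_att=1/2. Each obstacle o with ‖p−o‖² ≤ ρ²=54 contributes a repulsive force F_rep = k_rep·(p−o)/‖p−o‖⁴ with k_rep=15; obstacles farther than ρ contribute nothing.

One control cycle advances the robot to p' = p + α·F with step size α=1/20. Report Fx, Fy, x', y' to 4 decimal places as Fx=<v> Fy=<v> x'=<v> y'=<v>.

F_att = 1/2·(g−p) = 1/2·(6,0) = (3.0000,0.0000)
o1: d²=17 ≤ ρ²=54; F_rep = 15·(-4,-1)/17² = (-0.2076,-0.0519)
F = F_att + ΣF_rep = (2.7924,-0.0519)
p' = p + 1/20·F = (-7.8604,10.9974)

Fx=2.7924 Fy=-0.0519 x'=-7.8604 y'=10.9974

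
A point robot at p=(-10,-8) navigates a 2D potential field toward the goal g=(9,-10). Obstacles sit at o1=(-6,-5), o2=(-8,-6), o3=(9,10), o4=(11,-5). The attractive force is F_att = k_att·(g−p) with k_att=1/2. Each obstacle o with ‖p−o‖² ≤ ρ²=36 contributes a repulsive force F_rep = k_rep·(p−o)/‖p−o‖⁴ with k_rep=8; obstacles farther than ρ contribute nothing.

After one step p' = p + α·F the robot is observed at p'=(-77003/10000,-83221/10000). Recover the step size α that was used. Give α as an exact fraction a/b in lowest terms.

F_att = 1/2·(g−p) = 1/2·(19,-2) = (9.5000,-1.0000)
o1: d²=25 ≤ ρ²=36; F_rep = 8·(-4,-3)/25² = (-0.0512,-0.0384)
o2: d²=8 ≤ ρ²=36; F_rep = 8·(-2,-2)/8² = (-0.2500,-0.2500)
o3: d²=685 > ρ²=36 → inactive
o4: d²=450 > ρ²=36 → inactive
F = F_att + ΣF_rep = (9.1988,-1.2884)
Δp = p'−p = (2.2997,-0.3221); α = Δx/Fx = (22997/10000) / (22997/2500) = 1/4
check: Δy/Fy = (-3221/10000) / (-3221/2500) = 1/4 ✓

α = 1/4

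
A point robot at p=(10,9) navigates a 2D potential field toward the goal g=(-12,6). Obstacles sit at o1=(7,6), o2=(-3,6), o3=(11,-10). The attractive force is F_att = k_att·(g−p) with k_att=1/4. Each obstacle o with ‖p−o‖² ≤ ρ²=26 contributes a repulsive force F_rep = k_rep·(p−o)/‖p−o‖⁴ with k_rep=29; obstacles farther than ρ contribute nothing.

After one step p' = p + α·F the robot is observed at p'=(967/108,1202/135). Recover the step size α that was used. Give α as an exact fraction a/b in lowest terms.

F_att = 1/4·(g−p) = 1/4·(-22,-3) = (-5.5000,-0.7500)
o1: d²=18 ≤ ρ²=26; F_rep = 29·(3,3)/18² = (0.2685,0.2685)
o2: d²=178 > ρ²=26 → inactive
o3: d²=362 > ρ²=26 → inactive
F = F_att + ΣF_rep = (-5.2315,-0.4815)
Δp = p'−p = (-1.0463,-0.0963); α = Δx/Fx = (-113/108) / (-565/108) = 1/5
check: Δy/Fy = (-13/135) / (-13/27) = 1/5 ✓

α = 1/5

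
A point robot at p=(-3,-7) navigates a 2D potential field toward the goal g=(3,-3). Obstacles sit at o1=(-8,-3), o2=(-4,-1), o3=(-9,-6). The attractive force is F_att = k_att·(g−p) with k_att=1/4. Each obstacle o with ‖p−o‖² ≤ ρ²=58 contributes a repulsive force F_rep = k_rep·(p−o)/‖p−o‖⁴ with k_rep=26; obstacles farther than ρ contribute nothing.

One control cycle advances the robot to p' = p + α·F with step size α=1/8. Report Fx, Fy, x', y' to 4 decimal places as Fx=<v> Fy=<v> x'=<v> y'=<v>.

Fx=1.7103 Fy=0.8052 x'=-2.7862 y'=-6.8994

F_att = 1/4·(g−p) = 1/4·(6,4) = (1.5000,1.0000)
o1: d²=41 ≤ ρ²=58; F_rep = 26·(5,-4)/41² = (0.0773,-0.0619)
o2: d²=37 ≤ ρ²=58; F_rep = 26·(1,-6)/37² = (0.0190,-0.1140)
o3: d²=37 ≤ ρ²=58; F_rep = 26·(6,-1)/37² = (0.1140,-0.0190)
F = F_att + ΣF_rep = (1.7103,0.8052)
p' = p + 1/8·F = (-2.7862,-6.8994)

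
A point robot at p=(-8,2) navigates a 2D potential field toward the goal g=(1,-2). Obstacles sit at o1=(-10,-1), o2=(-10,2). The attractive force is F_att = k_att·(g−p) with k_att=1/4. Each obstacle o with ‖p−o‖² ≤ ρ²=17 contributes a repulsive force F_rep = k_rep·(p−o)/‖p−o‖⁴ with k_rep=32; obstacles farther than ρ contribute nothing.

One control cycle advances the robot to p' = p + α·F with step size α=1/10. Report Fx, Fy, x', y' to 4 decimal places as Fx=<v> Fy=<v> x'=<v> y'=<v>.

Fx=6.6287 Fy=-0.4320 x'=-7.3371 y'=1.9568

F_att = 1/4·(g−p) = 1/4·(9,-4) = (2.2500,-1.0000)
o1: d²=13 ≤ ρ²=17; F_rep = 32·(2,3)/13² = (0.3787,0.5680)
o2: d²=4 ≤ ρ²=17; F_rep = 32·(2,0)/4² = (4.0000,0.0000)
F = F_att + ΣF_rep = (6.6287,-0.4320)
p' = p + 1/10·F = (-7.3371,1.9568)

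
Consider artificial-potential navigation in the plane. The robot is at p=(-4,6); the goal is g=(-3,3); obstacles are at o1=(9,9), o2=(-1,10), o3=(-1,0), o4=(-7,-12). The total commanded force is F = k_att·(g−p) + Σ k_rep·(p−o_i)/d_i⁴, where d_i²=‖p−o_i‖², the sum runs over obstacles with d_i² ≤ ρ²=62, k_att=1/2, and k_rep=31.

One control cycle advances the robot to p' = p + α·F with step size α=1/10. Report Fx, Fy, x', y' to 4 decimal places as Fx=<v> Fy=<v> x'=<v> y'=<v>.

F_att = 1/2·(g−p) = 1/2·(1,-3) = (0.5000,-1.5000)
o1: d²=178 > ρ²=62 → inactive
o2: d²=25 ≤ ρ²=62; F_rep = 31·(-3,-4)/25² = (-0.1488,-0.1984)
o3: d²=45 ≤ ρ²=62; F_rep = 31·(-3,6)/45² = (-0.0459,0.0919)
o4: d²=333 > ρ²=62 → inactive
F = F_att + ΣF_rep = (0.3053,-1.6065)
p' = p + 1/10·F = (-3.9695,5.8393)

Fx=0.3053 Fy=-1.6065 x'=-3.9695 y'=5.8393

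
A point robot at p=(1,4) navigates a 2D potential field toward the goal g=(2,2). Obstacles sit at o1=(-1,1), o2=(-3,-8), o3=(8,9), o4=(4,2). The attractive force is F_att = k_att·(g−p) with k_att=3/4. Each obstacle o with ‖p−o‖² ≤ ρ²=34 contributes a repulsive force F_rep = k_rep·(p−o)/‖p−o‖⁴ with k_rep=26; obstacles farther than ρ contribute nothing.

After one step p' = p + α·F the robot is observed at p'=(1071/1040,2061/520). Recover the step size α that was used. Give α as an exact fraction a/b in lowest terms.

α = 1/20

F_att = 3/4·(g−p) = 3/4·(1,-2) = (0.7500,-1.5000)
o1: d²=13 ≤ ρ²=34; F_rep = 26·(2,3)/13² = (0.3077,0.4615)
o2: d²=160 > ρ²=34 → inactive
o3: d²=74 > ρ²=34 → inactive
o4: d²=13 ≤ ρ²=34; F_rep = 26·(-3,2)/13² = (-0.4615,0.3077)
F = F_att + ΣF_rep = (0.5962,-0.7308)
Δp = p'−p = (0.0298,-0.0365); α = Δx/Fx = (31/1040) / (31/52) = 1/20
check: Δy/Fy = (-19/520) / (-19/26) = 1/20 ✓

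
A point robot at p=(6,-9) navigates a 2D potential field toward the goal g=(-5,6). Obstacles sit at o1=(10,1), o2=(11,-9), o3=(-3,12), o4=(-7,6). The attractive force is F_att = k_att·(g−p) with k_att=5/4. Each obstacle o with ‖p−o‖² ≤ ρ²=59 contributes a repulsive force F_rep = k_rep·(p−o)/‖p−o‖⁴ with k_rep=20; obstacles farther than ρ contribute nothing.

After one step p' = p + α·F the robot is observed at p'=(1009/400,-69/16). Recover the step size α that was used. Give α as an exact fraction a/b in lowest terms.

α = 1/4

F_att = 5/4·(g−p) = 5/4·(-11,15) = (-13.7500,18.7500)
o1: d²=116 > ρ²=59 → inactive
o2: d²=25 ≤ ρ²=59; F_rep = 20·(-5,0)/25² = (-0.1600,0.0000)
o3: d²=522 > ρ²=59 → inactive
o4: d²=394 > ρ²=59 → inactive
F = F_att + ΣF_rep = (-13.9100,18.7500)
Δp = p'−p = (-3.4775,4.6875); α = Δx/Fx = (-1391/400) / (-1391/100) = 1/4
check: Δy/Fy = (75/16) / (75/4) = 1/4 ✓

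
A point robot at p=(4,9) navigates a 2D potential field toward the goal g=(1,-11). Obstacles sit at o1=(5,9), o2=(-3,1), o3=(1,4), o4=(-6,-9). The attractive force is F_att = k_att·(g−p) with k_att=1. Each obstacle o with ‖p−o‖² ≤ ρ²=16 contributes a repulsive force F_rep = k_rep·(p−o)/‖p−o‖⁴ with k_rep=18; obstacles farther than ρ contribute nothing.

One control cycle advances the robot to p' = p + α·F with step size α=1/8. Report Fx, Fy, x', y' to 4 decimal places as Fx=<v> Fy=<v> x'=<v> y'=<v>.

Fx=-21.0000 Fy=-20.0000 x'=1.3750 y'=6.5000

F_att = 1·(g−p) = 1·(-3,-20) = (-3.0000,-20.0000)
o1: d²=1 ≤ ρ²=16; F_rep = 18·(-1,0)/1² = (-18.0000,0.0000)
o2: d²=113 > ρ²=16 → inactive
o3: d²=34 > ρ²=16 → inactive
o4: d²=424 > ρ²=16 → inactive
F = F_att + ΣF_rep = (-21.0000,-20.0000)
p' = p + 1/8·F = (1.3750,6.5000)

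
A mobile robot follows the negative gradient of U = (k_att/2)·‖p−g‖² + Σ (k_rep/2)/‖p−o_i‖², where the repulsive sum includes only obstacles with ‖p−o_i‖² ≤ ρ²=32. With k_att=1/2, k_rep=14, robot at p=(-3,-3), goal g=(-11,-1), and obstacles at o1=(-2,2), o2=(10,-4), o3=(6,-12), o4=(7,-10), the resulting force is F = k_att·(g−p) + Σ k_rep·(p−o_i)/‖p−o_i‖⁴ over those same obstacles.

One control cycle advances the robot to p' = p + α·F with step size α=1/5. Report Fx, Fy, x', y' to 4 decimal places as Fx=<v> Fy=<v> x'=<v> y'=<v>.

Fx=-4.0207 Fy=0.8964 x'=-3.8041 y'=-2.8207

F_att = 1/2·(g−p) = 1/2·(-8,2) = (-4.0000,1.0000)
o1: d²=26 ≤ ρ²=32; F_rep = 14·(-1,-5)/26² = (-0.0207,-0.1036)
o2: d²=170 > ρ²=32 → inactive
o3: d²=162 > ρ²=32 → inactive
o4: d²=149 > ρ²=32 → inactive
F = F_att + ΣF_rep = (-4.0207,0.8964)
p' = p + 1/5·F = (-3.8041,-2.8207)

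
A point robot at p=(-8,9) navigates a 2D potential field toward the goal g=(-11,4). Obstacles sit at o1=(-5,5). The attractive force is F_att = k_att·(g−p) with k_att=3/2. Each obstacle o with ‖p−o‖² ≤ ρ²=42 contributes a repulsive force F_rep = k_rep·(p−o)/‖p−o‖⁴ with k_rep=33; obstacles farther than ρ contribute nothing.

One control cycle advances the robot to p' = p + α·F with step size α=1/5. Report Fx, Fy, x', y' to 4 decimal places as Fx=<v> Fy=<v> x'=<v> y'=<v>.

Fx=-4.6584 Fy=-7.2888 x'=-8.9317 y'=7.5422

F_att = 3/2·(g−p) = 3/2·(-3,-5) = (-4.5000,-7.5000)
o1: d²=25 ≤ ρ²=42; F_rep = 33·(-3,4)/25² = (-0.1584,0.2112)
F = F_att + ΣF_rep = (-4.6584,-7.2888)
p' = p + 1/5·F = (-8.9317,7.5422)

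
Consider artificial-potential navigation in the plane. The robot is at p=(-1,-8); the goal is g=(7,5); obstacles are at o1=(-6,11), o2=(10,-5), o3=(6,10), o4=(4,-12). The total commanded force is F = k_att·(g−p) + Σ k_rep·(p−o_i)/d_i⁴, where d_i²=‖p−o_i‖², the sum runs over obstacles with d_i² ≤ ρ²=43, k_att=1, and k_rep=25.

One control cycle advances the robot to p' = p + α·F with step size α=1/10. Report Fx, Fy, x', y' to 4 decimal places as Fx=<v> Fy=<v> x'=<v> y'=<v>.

F_att = 1·(g−p) = 1·(8,13) = (8.0000,13.0000)
o1: d²=386 > ρ²=43 → inactive
o2: d²=130 > ρ²=43 → inactive
o3: d²=373 > ρ²=43 → inactive
o4: d²=41 ≤ ρ²=43; F_rep = 25·(-5,4)/41² = (-0.0744,0.0595)
F = F_att + ΣF_rep = (7.9256,13.0595)
p' = p + 1/10·F = (-0.2074,-6.6941)

Fx=7.9256 Fy=13.0595 x'=-0.2074 y'=-6.6941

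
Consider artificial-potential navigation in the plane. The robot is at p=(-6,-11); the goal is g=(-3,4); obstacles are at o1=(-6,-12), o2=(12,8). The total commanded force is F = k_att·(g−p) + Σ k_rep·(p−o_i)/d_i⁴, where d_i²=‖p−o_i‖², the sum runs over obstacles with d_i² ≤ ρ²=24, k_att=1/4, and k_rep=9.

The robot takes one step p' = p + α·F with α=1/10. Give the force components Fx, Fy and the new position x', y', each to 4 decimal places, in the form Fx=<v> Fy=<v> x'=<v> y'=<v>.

F_att = 1/4·(g−p) = 1/4·(3,15) = (0.7500,3.7500)
o1: d²=1 ≤ ρ²=24; F_rep = 9·(0,1)/1² = (0.0000,9.0000)
o2: d²=685 > ρ²=24 → inactive
F = F_att + ΣF_rep = (0.7500,12.7500)
p' = p + 1/10·F = (-5.9250,-9.7250)

Fx=0.7500 Fy=12.7500 x'=-5.9250 y'=-9.7250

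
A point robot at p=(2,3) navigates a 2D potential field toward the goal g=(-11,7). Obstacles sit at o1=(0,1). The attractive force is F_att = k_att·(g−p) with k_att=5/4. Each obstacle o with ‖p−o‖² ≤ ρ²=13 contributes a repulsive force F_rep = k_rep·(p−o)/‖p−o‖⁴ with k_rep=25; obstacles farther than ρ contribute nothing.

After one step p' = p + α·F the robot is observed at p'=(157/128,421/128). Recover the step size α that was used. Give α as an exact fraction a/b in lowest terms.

α = 1/20

F_att = 5/4·(g−p) = 5/4·(-13,4) = (-16.2500,5.0000)
o1: d²=8 ≤ ρ²=13; F_rep = 25·(2,2)/8² = (0.7812,0.7812)
F = F_att + ΣF_rep = (-15.4688,5.7812)
Δp = p'−p = (-0.7734,0.2891); α = Δx/Fx = (-99/128) / (-495/32) = 1/20
check: Δy/Fy = (37/128) / (185/32) = 1/20 ✓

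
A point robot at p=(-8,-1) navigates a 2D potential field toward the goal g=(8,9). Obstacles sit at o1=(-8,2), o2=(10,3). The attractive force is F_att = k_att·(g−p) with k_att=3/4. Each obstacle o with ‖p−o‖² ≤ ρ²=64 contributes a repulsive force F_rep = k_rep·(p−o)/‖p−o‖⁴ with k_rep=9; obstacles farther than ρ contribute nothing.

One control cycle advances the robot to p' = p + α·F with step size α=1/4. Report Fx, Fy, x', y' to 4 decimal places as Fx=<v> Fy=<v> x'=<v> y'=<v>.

F_att = 3/4·(g−p) = 3/4·(16,10) = (12.0000,7.5000)
o1: d²=9 ≤ ρ²=64; F_rep = 9·(0,-3)/9² = (0.0000,-0.3333)
o2: d²=340 > ρ²=64 → inactive
F = F_att + ΣF_rep = (12.0000,7.1667)
p' = p + 1/4·F = (-5.0000,0.7917)

Fx=12.0000 Fy=7.1667 x'=-5.0000 y'=0.7917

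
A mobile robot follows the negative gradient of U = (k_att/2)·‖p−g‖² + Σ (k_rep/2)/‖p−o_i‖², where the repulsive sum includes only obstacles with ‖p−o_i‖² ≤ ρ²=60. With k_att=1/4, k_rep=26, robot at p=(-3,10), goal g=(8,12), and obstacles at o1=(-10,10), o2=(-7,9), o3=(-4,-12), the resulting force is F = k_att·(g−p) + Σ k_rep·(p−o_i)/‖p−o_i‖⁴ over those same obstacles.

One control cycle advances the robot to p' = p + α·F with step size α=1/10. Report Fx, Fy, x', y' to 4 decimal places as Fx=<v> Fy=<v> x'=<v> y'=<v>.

Fx=3.1857 Fy=0.5900 x'=-2.6814 y'=10.0590

F_att = 1/4·(g−p) = 1/4·(11,2) = (2.7500,0.5000)
o1: d²=49 ≤ ρ²=60; F_rep = 26·(7,0)/49² = (0.0758,0.0000)
o2: d²=17 ≤ ρ²=60; F_rep = 26·(4,1)/17² = (0.3599,0.0900)
o3: d²=485 > ρ²=60 → inactive
F = F_att + ΣF_rep = (3.1857,0.5900)
p' = p + 1/10·F = (-2.6814,10.0590)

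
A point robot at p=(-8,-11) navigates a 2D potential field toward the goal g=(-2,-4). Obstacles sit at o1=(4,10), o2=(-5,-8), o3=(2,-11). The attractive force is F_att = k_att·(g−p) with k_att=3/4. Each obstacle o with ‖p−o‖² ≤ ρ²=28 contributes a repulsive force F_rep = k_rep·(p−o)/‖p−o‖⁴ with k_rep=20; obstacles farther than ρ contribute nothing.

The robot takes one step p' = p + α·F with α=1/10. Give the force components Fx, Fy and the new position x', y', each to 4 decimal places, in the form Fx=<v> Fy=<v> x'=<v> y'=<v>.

F_att = 3/4·(g−p) = 3/4·(6,7) = (4.5000,5.2500)
o1: d²=585 > ρ²=28 → inactive
o2: d²=18 ≤ ρ²=28; F_rep = 20·(-3,-3)/18² = (-0.1852,-0.1852)
o3: d²=100 > ρ²=28 → inactive
F = F_att + ΣF_rep = (4.3148,5.0648)
p' = p + 1/10·F = (-7.5685,-10.4935)

Fx=4.3148 Fy=5.0648 x'=-7.5685 y'=-10.4935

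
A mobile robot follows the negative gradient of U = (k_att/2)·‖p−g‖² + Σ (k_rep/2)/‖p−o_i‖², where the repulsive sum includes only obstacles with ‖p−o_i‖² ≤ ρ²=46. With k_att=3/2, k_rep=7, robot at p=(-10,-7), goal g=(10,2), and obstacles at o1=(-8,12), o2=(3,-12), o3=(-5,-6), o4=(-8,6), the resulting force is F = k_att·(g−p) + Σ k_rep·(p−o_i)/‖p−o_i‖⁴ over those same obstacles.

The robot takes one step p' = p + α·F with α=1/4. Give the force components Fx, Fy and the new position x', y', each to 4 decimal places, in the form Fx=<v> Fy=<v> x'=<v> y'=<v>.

F_att = 3/2·(g−p) = 3/2·(20,9) = (30.0000,13.5000)
o1: d²=365 > ρ²=46 → inactive
o2: d²=194 > ρ²=46 → inactive
o3: d²=26 ≤ ρ²=46; F_rep = 7·(-5,-1)/26² = (-0.0518,-0.0104)
o4: d²=173 > ρ²=46 → inactive
F = F_att + ΣF_rep = (29.9482,13.4896)
p' = p + 1/4·F = (-2.5129,-3.6276)

Fx=29.9482 Fy=13.4896 x'=-2.5129 y'=-3.6276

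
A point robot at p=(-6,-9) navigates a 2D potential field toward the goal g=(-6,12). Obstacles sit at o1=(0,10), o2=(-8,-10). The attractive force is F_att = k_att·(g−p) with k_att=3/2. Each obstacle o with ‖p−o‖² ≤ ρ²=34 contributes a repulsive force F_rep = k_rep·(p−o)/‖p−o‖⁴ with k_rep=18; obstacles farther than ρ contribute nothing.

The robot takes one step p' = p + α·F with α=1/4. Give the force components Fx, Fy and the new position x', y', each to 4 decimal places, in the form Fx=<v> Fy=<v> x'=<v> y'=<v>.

F_att = 3/2·(g−p) = 3/2·(0,21) = (0.0000,31.5000)
o1: d²=397 > ρ²=34 → inactive
o2: d²=5 ≤ ρ²=34; F_rep = 18·(2,1)/5² = (1.4400,0.7200)
F = F_att + ΣF_rep = (1.4400,32.2200)
p' = p + 1/4·F = (-5.6400,-0.9450)

Fx=1.4400 Fy=32.2200 x'=-5.6400 y'=-0.9450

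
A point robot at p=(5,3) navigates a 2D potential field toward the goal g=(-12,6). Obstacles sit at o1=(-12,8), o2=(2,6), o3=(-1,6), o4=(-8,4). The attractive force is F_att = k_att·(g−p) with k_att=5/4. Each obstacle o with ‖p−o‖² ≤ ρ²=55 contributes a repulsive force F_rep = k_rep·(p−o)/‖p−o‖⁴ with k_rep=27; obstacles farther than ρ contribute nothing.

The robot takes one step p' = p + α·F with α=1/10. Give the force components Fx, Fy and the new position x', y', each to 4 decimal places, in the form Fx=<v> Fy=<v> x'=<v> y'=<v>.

Fx=-20.9200 Fy=3.4600 x'=2.9080 y'=3.3460

F_att = 5/4·(g−p) = 5/4·(-17,3) = (-21.2500,3.7500)
o1: d²=314 > ρ²=55 → inactive
o2: d²=18 ≤ ρ²=55; F_rep = 27·(3,-3)/18² = (0.2500,-0.2500)
o3: d²=45 ≤ ρ²=55; F_rep = 27·(6,-3)/45² = (0.0800,-0.0400)
o4: d²=170 > ρ²=55 → inactive
F = F_att + ΣF_rep = (-20.9200,3.4600)
p' = p + 1/10·F = (2.9080,3.3460)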